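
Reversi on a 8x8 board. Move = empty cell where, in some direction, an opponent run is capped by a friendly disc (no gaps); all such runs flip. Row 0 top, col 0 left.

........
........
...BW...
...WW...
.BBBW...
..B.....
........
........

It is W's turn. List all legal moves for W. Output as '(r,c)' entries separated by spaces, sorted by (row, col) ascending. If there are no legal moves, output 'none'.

(1,2): flips 1 -> legal
(1,3): flips 1 -> legal
(1,4): no bracket -> illegal
(2,2): flips 1 -> legal
(3,0): no bracket -> illegal
(3,1): no bracket -> illegal
(3,2): no bracket -> illegal
(4,0): flips 3 -> legal
(5,0): no bracket -> illegal
(5,1): flips 1 -> legal
(5,3): flips 1 -> legal
(5,4): no bracket -> illegal
(6,1): flips 2 -> legal
(6,2): no bracket -> illegal
(6,3): no bracket -> illegal

Answer: (1,2) (1,3) (2,2) (4,0) (5,1) (5,3) (6,1)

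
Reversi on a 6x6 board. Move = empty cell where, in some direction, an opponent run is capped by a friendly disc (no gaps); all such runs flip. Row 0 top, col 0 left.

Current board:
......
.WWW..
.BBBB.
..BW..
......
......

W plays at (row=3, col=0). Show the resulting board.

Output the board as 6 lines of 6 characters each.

Answer: ......
.WWW..
.WBBB.
W.BW..
......
......

Derivation:
Place W at (3,0); scan 8 dirs for brackets.
Dir NW: edge -> no flip
Dir N: first cell '.' (not opp) -> no flip
Dir NE: opp run (2,1) capped by W -> flip
Dir W: edge -> no flip
Dir E: first cell '.' (not opp) -> no flip
Dir SW: edge -> no flip
Dir S: first cell '.' (not opp) -> no flip
Dir SE: first cell '.' (not opp) -> no flip
All flips: (2,1)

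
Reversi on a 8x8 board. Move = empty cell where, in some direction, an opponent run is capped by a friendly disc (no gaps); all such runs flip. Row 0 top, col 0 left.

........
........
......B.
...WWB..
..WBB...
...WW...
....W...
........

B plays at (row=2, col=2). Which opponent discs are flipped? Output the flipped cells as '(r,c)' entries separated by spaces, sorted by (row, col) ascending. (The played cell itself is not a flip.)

Answer: (3,3)

Derivation:
Dir NW: first cell '.' (not opp) -> no flip
Dir N: first cell '.' (not opp) -> no flip
Dir NE: first cell '.' (not opp) -> no flip
Dir W: first cell '.' (not opp) -> no flip
Dir E: first cell '.' (not opp) -> no flip
Dir SW: first cell '.' (not opp) -> no flip
Dir S: first cell '.' (not opp) -> no flip
Dir SE: opp run (3,3) capped by B -> flip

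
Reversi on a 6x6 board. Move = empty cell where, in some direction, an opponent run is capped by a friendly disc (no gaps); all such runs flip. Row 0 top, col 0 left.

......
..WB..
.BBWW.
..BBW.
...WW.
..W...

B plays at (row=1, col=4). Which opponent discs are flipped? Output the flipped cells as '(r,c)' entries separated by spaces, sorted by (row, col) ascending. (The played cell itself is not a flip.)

Dir NW: first cell '.' (not opp) -> no flip
Dir N: first cell '.' (not opp) -> no flip
Dir NE: first cell '.' (not opp) -> no flip
Dir W: first cell 'B' (not opp) -> no flip
Dir E: first cell '.' (not opp) -> no flip
Dir SW: opp run (2,3) capped by B -> flip
Dir S: opp run (2,4) (3,4) (4,4), next='.' -> no flip
Dir SE: first cell '.' (not opp) -> no flip

Answer: (2,3)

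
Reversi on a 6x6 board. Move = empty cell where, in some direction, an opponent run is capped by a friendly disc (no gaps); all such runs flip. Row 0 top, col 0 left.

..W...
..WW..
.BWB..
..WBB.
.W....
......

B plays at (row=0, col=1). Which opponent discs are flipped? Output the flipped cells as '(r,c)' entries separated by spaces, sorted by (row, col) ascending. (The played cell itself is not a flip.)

Answer: (1,2)

Derivation:
Dir NW: edge -> no flip
Dir N: edge -> no flip
Dir NE: edge -> no flip
Dir W: first cell '.' (not opp) -> no flip
Dir E: opp run (0,2), next='.' -> no flip
Dir SW: first cell '.' (not opp) -> no flip
Dir S: first cell '.' (not opp) -> no flip
Dir SE: opp run (1,2) capped by B -> flip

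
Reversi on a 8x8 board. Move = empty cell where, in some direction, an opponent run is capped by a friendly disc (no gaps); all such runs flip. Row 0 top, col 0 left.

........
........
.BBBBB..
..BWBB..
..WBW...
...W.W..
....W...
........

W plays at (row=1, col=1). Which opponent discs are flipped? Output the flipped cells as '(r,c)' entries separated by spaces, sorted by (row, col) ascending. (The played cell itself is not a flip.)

Dir NW: first cell '.' (not opp) -> no flip
Dir N: first cell '.' (not opp) -> no flip
Dir NE: first cell '.' (not opp) -> no flip
Dir W: first cell '.' (not opp) -> no flip
Dir E: first cell '.' (not opp) -> no flip
Dir SW: first cell '.' (not opp) -> no flip
Dir S: opp run (2,1), next='.' -> no flip
Dir SE: opp run (2,2) capped by W -> flip

Answer: (2,2)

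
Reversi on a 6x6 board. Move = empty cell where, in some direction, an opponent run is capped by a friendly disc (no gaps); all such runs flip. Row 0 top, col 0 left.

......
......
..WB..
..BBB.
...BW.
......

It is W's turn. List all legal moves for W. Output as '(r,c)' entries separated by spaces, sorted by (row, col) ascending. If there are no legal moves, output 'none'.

(1,2): no bracket -> illegal
(1,3): no bracket -> illegal
(1,4): no bracket -> illegal
(2,1): no bracket -> illegal
(2,4): flips 2 -> legal
(2,5): no bracket -> illegal
(3,1): no bracket -> illegal
(3,5): no bracket -> illegal
(4,1): no bracket -> illegal
(4,2): flips 2 -> legal
(4,5): no bracket -> illegal
(5,2): no bracket -> illegal
(5,3): no bracket -> illegal
(5,4): no bracket -> illegal

Answer: (2,4) (4,2)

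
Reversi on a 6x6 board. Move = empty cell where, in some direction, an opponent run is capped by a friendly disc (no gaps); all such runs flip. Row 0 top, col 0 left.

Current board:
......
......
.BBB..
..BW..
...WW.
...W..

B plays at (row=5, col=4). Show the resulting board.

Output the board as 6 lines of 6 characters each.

Answer: ......
......
.BBB..
..BW..
...BW.
...WB.

Derivation:
Place B at (5,4); scan 8 dirs for brackets.
Dir NW: opp run (4,3) capped by B -> flip
Dir N: opp run (4,4), next='.' -> no flip
Dir NE: first cell '.' (not opp) -> no flip
Dir W: opp run (5,3), next='.' -> no flip
Dir E: first cell '.' (not opp) -> no flip
Dir SW: edge -> no flip
Dir S: edge -> no flip
Dir SE: edge -> no flip
All flips: (4,3)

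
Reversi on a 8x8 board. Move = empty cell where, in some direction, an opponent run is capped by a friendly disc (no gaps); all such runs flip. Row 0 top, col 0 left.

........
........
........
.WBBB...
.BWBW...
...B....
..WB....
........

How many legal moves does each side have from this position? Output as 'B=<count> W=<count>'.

Answer: B=11 W=6

Derivation:
-- B to move --
(2,0): flips 2 -> legal
(2,1): flips 1 -> legal
(2,2): no bracket -> illegal
(3,0): flips 1 -> legal
(3,5): flips 1 -> legal
(4,0): no bracket -> illegal
(4,5): flips 1 -> legal
(5,1): flips 1 -> legal
(5,2): flips 1 -> legal
(5,4): flips 1 -> legal
(5,5): flips 1 -> legal
(6,1): flips 1 -> legal
(7,1): flips 1 -> legal
(7,2): no bracket -> illegal
(7,3): no bracket -> illegal
B mobility = 11
-- W to move --
(2,1): no bracket -> illegal
(2,2): flips 2 -> legal
(2,3): no bracket -> illegal
(2,4): flips 2 -> legal
(2,5): no bracket -> illegal
(3,0): no bracket -> illegal
(3,5): flips 3 -> legal
(4,0): flips 1 -> legal
(4,5): no bracket -> illegal
(5,0): no bracket -> illegal
(5,1): flips 1 -> legal
(5,2): no bracket -> illegal
(5,4): no bracket -> illegal
(6,4): flips 2 -> legal
(7,2): no bracket -> illegal
(7,3): no bracket -> illegal
(7,4): no bracket -> illegal
W mobility = 6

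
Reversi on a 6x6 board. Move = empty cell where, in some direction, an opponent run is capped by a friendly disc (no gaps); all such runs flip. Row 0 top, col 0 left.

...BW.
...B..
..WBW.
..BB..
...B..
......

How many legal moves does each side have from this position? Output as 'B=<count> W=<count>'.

Answer: B=8 W=3

Derivation:
-- B to move --
(0,5): flips 1 -> legal
(1,1): flips 1 -> legal
(1,2): flips 1 -> legal
(1,4): no bracket -> illegal
(1,5): flips 1 -> legal
(2,1): flips 1 -> legal
(2,5): flips 1 -> legal
(3,1): flips 1 -> legal
(3,4): no bracket -> illegal
(3,5): flips 1 -> legal
B mobility = 8
-- W to move --
(0,2): flips 2 -> legal
(1,2): no bracket -> illegal
(1,4): no bracket -> illegal
(2,1): no bracket -> illegal
(3,1): no bracket -> illegal
(3,4): no bracket -> illegal
(4,1): no bracket -> illegal
(4,2): flips 2 -> legal
(4,4): flips 1 -> legal
(5,2): no bracket -> illegal
(5,3): no bracket -> illegal
(5,4): no bracket -> illegal
W mobility = 3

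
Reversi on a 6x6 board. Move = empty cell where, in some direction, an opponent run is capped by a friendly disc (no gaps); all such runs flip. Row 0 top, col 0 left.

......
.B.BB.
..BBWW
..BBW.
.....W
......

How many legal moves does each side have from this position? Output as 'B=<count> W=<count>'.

Answer: B=3 W=7

Derivation:
-- B to move --
(1,5): flips 1 -> legal
(3,5): flips 2 -> legal
(4,3): no bracket -> illegal
(4,4): flips 2 -> legal
(5,4): no bracket -> illegal
(5,5): no bracket -> illegal
B mobility = 3
-- W to move --
(0,0): no bracket -> illegal
(0,1): no bracket -> illegal
(0,2): flips 1 -> legal
(0,3): flips 1 -> legal
(0,4): flips 1 -> legal
(0,5): no bracket -> illegal
(1,0): no bracket -> illegal
(1,2): flips 1 -> legal
(1,5): no bracket -> illegal
(2,0): no bracket -> illegal
(2,1): flips 2 -> legal
(3,1): flips 2 -> legal
(4,1): no bracket -> illegal
(4,2): flips 1 -> legal
(4,3): no bracket -> illegal
(4,4): no bracket -> illegal
W mobility = 7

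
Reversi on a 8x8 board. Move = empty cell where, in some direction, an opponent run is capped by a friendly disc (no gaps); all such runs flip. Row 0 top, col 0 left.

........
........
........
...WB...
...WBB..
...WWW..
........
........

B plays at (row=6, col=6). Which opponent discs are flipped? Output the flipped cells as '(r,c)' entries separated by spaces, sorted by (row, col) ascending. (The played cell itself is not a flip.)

Dir NW: opp run (5,5) capped by B -> flip
Dir N: first cell '.' (not opp) -> no flip
Dir NE: first cell '.' (not opp) -> no flip
Dir W: first cell '.' (not opp) -> no flip
Dir E: first cell '.' (not opp) -> no flip
Dir SW: first cell '.' (not opp) -> no flip
Dir S: first cell '.' (not opp) -> no flip
Dir SE: first cell '.' (not opp) -> no flip

Answer: (5,5)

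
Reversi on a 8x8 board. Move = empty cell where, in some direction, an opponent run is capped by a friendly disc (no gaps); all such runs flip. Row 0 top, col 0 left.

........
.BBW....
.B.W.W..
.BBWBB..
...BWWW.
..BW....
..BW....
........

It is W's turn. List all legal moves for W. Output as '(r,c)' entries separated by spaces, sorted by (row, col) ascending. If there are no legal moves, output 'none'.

(0,0): no bracket -> illegal
(0,1): flips 1 -> legal
(0,2): no bracket -> illegal
(0,3): no bracket -> illegal
(1,0): flips 2 -> legal
(2,0): no bracket -> illegal
(2,2): no bracket -> illegal
(2,4): flips 2 -> legal
(2,6): flips 1 -> legal
(3,0): flips 2 -> legal
(3,6): flips 2 -> legal
(4,0): no bracket -> illegal
(4,1): flips 2 -> legal
(4,2): flips 1 -> legal
(5,1): flips 1 -> legal
(5,4): no bracket -> illegal
(6,1): flips 4 -> legal
(7,1): flips 1 -> legal
(7,2): no bracket -> illegal
(7,3): no bracket -> illegal

Answer: (0,1) (1,0) (2,4) (2,6) (3,0) (3,6) (4,1) (4,2) (5,1) (6,1) (7,1)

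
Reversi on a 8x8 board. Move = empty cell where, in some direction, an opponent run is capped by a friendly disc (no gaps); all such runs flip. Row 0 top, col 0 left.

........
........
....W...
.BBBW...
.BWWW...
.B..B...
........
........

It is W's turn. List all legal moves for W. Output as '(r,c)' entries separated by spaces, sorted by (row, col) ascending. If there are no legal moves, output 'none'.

Answer: (2,0) (2,1) (2,2) (2,3) (3,0) (4,0) (6,0) (6,4) (6,5)

Derivation:
(2,0): flips 1 -> legal
(2,1): flips 1 -> legal
(2,2): flips 2 -> legal
(2,3): flips 1 -> legal
(3,0): flips 3 -> legal
(4,0): flips 1 -> legal
(4,5): no bracket -> illegal
(5,0): no bracket -> illegal
(5,2): no bracket -> illegal
(5,3): no bracket -> illegal
(5,5): no bracket -> illegal
(6,0): flips 1 -> legal
(6,1): no bracket -> illegal
(6,2): no bracket -> illegal
(6,3): no bracket -> illegal
(6,4): flips 1 -> legal
(6,5): flips 1 -> legal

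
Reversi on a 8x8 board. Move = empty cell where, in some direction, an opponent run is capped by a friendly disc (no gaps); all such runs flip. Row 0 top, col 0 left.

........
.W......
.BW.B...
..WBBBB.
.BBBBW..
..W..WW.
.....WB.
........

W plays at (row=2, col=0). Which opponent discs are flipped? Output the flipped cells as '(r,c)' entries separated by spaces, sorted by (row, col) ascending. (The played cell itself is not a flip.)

Answer: (2,1)

Derivation:
Dir NW: edge -> no flip
Dir N: first cell '.' (not opp) -> no flip
Dir NE: first cell 'W' (not opp) -> no flip
Dir W: edge -> no flip
Dir E: opp run (2,1) capped by W -> flip
Dir SW: edge -> no flip
Dir S: first cell '.' (not opp) -> no flip
Dir SE: first cell '.' (not opp) -> no flip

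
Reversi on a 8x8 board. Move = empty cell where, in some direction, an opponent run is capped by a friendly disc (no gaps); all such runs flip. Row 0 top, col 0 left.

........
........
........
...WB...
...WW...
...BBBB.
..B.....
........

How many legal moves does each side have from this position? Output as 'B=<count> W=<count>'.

-- B to move --
(2,2): flips 2 -> legal
(2,3): flips 2 -> legal
(2,4): no bracket -> illegal
(3,2): flips 2 -> legal
(3,5): flips 1 -> legal
(4,2): no bracket -> illegal
(4,5): no bracket -> illegal
(5,2): flips 1 -> legal
B mobility = 5
-- W to move --
(2,3): no bracket -> illegal
(2,4): flips 1 -> legal
(2,5): flips 1 -> legal
(3,5): flips 1 -> legal
(4,2): no bracket -> illegal
(4,5): no bracket -> illegal
(4,6): no bracket -> illegal
(4,7): no bracket -> illegal
(5,1): no bracket -> illegal
(5,2): no bracket -> illegal
(5,7): no bracket -> illegal
(6,1): no bracket -> illegal
(6,3): flips 1 -> legal
(6,4): flips 1 -> legal
(6,5): flips 1 -> legal
(6,6): flips 1 -> legal
(6,7): no bracket -> illegal
(7,1): flips 2 -> legal
(7,2): no bracket -> illegal
(7,3): no bracket -> illegal
W mobility = 8

Answer: B=5 W=8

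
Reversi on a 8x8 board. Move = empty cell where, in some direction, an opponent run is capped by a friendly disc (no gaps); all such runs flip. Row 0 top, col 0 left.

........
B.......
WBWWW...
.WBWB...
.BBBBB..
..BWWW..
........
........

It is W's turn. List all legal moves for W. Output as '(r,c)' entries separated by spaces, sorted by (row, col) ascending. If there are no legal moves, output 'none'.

Answer: (0,0) (1,1) (3,5) (3,6) (5,0) (5,1) (5,6) (6,2)

Derivation:
(0,0): flips 1 -> legal
(0,1): no bracket -> illegal
(1,1): flips 1 -> legal
(1,2): no bracket -> illegal
(2,5): no bracket -> illegal
(3,0): no bracket -> illegal
(3,5): flips 3 -> legal
(3,6): flips 1 -> legal
(4,0): no bracket -> illegal
(4,6): no bracket -> illegal
(5,0): flips 2 -> legal
(5,1): flips 3 -> legal
(5,6): flips 2 -> legal
(6,1): no bracket -> illegal
(6,2): flips 3 -> legal
(6,3): no bracket -> illegal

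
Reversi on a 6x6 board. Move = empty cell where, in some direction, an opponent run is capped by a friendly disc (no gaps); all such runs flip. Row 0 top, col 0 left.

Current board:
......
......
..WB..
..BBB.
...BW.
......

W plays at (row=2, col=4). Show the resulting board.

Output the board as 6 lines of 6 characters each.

Place W at (2,4); scan 8 dirs for brackets.
Dir NW: first cell '.' (not opp) -> no flip
Dir N: first cell '.' (not opp) -> no flip
Dir NE: first cell '.' (not opp) -> no flip
Dir W: opp run (2,3) capped by W -> flip
Dir E: first cell '.' (not opp) -> no flip
Dir SW: opp run (3,3), next='.' -> no flip
Dir S: opp run (3,4) capped by W -> flip
Dir SE: first cell '.' (not opp) -> no flip
All flips: (2,3) (3,4)

Answer: ......
......
..WWW.
..BBW.
...BW.
......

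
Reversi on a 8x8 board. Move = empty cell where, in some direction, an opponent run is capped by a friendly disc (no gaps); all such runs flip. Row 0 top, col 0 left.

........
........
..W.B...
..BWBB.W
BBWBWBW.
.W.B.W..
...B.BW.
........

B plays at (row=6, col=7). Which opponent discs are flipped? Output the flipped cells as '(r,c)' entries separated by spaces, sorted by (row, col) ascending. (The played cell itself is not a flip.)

Answer: (6,6)

Derivation:
Dir NW: first cell '.' (not opp) -> no flip
Dir N: first cell '.' (not opp) -> no flip
Dir NE: edge -> no flip
Dir W: opp run (6,6) capped by B -> flip
Dir E: edge -> no flip
Dir SW: first cell '.' (not opp) -> no flip
Dir S: first cell '.' (not opp) -> no flip
Dir SE: edge -> no flip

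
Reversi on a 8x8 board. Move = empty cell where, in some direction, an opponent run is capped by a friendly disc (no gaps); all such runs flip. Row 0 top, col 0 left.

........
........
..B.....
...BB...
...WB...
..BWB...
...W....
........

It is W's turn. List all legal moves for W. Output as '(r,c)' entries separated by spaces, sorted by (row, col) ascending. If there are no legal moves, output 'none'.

(1,1): no bracket -> illegal
(1,2): no bracket -> illegal
(1,3): no bracket -> illegal
(2,1): no bracket -> illegal
(2,3): flips 1 -> legal
(2,4): no bracket -> illegal
(2,5): flips 1 -> legal
(3,1): no bracket -> illegal
(3,2): no bracket -> illegal
(3,5): flips 1 -> legal
(4,1): flips 1 -> legal
(4,2): no bracket -> illegal
(4,5): flips 2 -> legal
(5,1): flips 1 -> legal
(5,5): flips 1 -> legal
(6,1): flips 1 -> legal
(6,2): no bracket -> illegal
(6,4): no bracket -> illegal
(6,5): flips 1 -> legal

Answer: (2,3) (2,5) (3,5) (4,1) (4,5) (5,1) (5,5) (6,1) (6,5)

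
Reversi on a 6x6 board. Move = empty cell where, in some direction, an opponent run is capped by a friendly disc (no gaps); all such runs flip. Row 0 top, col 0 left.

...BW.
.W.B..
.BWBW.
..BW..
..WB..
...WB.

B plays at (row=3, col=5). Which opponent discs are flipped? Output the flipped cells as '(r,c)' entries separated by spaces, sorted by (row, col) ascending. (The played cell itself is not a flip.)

Answer: (2,4)

Derivation:
Dir NW: opp run (2,4) capped by B -> flip
Dir N: first cell '.' (not opp) -> no flip
Dir NE: edge -> no flip
Dir W: first cell '.' (not opp) -> no flip
Dir E: edge -> no flip
Dir SW: first cell '.' (not opp) -> no flip
Dir S: first cell '.' (not opp) -> no flip
Dir SE: edge -> no flip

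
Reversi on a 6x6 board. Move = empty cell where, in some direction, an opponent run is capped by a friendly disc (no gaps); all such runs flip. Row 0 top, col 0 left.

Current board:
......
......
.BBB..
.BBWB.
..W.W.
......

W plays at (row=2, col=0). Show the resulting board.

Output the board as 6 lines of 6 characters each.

Answer: ......
......
WBBB..
.WBWB.
..W.W.
......

Derivation:
Place W at (2,0); scan 8 dirs for brackets.
Dir NW: edge -> no flip
Dir N: first cell '.' (not opp) -> no flip
Dir NE: first cell '.' (not opp) -> no flip
Dir W: edge -> no flip
Dir E: opp run (2,1) (2,2) (2,3), next='.' -> no flip
Dir SW: edge -> no flip
Dir S: first cell '.' (not opp) -> no flip
Dir SE: opp run (3,1) capped by W -> flip
All flips: (3,1)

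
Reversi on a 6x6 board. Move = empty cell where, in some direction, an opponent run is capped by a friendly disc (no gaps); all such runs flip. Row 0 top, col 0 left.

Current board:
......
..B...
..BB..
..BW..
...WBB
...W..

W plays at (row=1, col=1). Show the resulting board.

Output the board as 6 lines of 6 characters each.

Place W at (1,1); scan 8 dirs for brackets.
Dir NW: first cell '.' (not opp) -> no flip
Dir N: first cell '.' (not opp) -> no flip
Dir NE: first cell '.' (not opp) -> no flip
Dir W: first cell '.' (not opp) -> no flip
Dir E: opp run (1,2), next='.' -> no flip
Dir SW: first cell '.' (not opp) -> no flip
Dir S: first cell '.' (not opp) -> no flip
Dir SE: opp run (2,2) capped by W -> flip
All flips: (2,2)

Answer: ......
.WB...
..WB..
..BW..
...WBB
...W..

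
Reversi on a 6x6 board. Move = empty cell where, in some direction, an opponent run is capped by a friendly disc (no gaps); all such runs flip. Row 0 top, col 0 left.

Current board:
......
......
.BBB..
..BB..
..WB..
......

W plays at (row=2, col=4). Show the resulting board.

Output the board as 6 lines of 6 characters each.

Place W at (2,4); scan 8 dirs for brackets.
Dir NW: first cell '.' (not opp) -> no flip
Dir N: first cell '.' (not opp) -> no flip
Dir NE: first cell '.' (not opp) -> no flip
Dir W: opp run (2,3) (2,2) (2,1), next='.' -> no flip
Dir E: first cell '.' (not opp) -> no flip
Dir SW: opp run (3,3) capped by W -> flip
Dir S: first cell '.' (not opp) -> no flip
Dir SE: first cell '.' (not opp) -> no flip
All flips: (3,3)

Answer: ......
......
.BBBW.
..BW..
..WB..
......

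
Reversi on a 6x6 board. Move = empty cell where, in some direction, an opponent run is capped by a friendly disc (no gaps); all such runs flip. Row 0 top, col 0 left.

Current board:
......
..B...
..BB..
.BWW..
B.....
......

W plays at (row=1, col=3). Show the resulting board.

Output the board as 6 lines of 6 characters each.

Answer: ......
..BW..
..BW..
.BWW..
B.....
......

Derivation:
Place W at (1,3); scan 8 dirs for brackets.
Dir NW: first cell '.' (not opp) -> no flip
Dir N: first cell '.' (not opp) -> no flip
Dir NE: first cell '.' (not opp) -> no flip
Dir W: opp run (1,2), next='.' -> no flip
Dir E: first cell '.' (not opp) -> no flip
Dir SW: opp run (2,2) (3,1) (4,0), next=edge -> no flip
Dir S: opp run (2,3) capped by W -> flip
Dir SE: first cell '.' (not opp) -> no flip
All flips: (2,3)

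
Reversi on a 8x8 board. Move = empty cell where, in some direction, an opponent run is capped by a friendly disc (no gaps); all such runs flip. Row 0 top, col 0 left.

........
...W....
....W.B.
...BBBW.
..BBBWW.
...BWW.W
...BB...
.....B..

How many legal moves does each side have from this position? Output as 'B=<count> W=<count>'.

-- B to move --
(0,2): flips 2 -> legal
(0,3): no bracket -> illegal
(0,4): no bracket -> illegal
(1,2): no bracket -> illegal
(1,4): flips 1 -> legal
(1,5): flips 1 -> legal
(2,2): no bracket -> illegal
(2,3): no bracket -> illegal
(2,5): no bracket -> illegal
(2,7): flips 3 -> legal
(3,7): flips 3 -> legal
(4,7): flips 2 -> legal
(5,6): flips 5 -> legal
(6,5): flips 3 -> legal
(6,6): flips 1 -> legal
(6,7): no bracket -> illegal
B mobility = 9
-- W to move --
(1,5): no bracket -> illegal
(1,6): flips 1 -> legal
(1,7): no bracket -> illegal
(2,2): flips 2 -> legal
(2,3): flips 1 -> legal
(2,5): flips 1 -> legal
(2,7): no bracket -> illegal
(3,1): no bracket -> illegal
(3,2): flips 4 -> legal
(3,7): no bracket -> illegal
(4,1): flips 3 -> legal
(5,1): flips 2 -> legal
(5,2): flips 1 -> legal
(6,2): no bracket -> illegal
(6,5): no bracket -> illegal
(6,6): no bracket -> illegal
(7,2): flips 1 -> legal
(7,3): flips 1 -> legal
(7,4): flips 1 -> legal
(7,6): no bracket -> illegal
W mobility = 11

Answer: B=9 W=11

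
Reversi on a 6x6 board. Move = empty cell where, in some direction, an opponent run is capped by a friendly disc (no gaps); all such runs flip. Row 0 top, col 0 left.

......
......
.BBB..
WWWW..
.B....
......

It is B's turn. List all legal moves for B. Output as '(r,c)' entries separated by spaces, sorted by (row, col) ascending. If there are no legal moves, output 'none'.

Answer: (4,0) (4,2) (4,3) (4,4)

Derivation:
(2,0): no bracket -> illegal
(2,4): no bracket -> illegal
(3,4): no bracket -> illegal
(4,0): flips 1 -> legal
(4,2): flips 1 -> legal
(4,3): flips 2 -> legal
(4,4): flips 1 -> legal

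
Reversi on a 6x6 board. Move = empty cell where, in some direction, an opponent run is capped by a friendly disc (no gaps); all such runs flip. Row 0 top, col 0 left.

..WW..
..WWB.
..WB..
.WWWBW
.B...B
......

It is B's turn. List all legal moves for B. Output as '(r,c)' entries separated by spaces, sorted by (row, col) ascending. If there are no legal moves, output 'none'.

(0,1): flips 1 -> legal
(0,4): no bracket -> illegal
(1,1): flips 2 -> legal
(2,0): no bracket -> illegal
(2,1): flips 2 -> legal
(2,4): no bracket -> illegal
(2,5): flips 1 -> legal
(3,0): flips 3 -> legal
(4,0): no bracket -> illegal
(4,2): no bracket -> illegal
(4,3): flips 1 -> legal
(4,4): no bracket -> illegal

Answer: (0,1) (1,1) (2,1) (2,5) (3,0) (4,3)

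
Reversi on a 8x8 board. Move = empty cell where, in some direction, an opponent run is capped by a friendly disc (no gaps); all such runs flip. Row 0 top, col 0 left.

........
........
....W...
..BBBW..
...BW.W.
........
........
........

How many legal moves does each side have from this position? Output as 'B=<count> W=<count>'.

-- B to move --
(1,3): no bracket -> illegal
(1,4): flips 1 -> legal
(1,5): flips 1 -> legal
(2,3): no bracket -> illegal
(2,5): no bracket -> illegal
(2,6): no bracket -> illegal
(3,6): flips 1 -> legal
(3,7): no bracket -> illegal
(4,5): flips 1 -> legal
(4,7): no bracket -> illegal
(5,3): no bracket -> illegal
(5,4): flips 1 -> legal
(5,5): flips 1 -> legal
(5,6): no bracket -> illegal
(5,7): no bracket -> illegal
B mobility = 6
-- W to move --
(2,1): no bracket -> illegal
(2,2): flips 1 -> legal
(2,3): no bracket -> illegal
(2,5): no bracket -> illegal
(3,1): flips 3 -> legal
(4,1): no bracket -> illegal
(4,2): flips 2 -> legal
(4,5): no bracket -> illegal
(5,2): no bracket -> illegal
(5,3): no bracket -> illegal
(5,4): no bracket -> illegal
W mobility = 3

Answer: B=6 W=3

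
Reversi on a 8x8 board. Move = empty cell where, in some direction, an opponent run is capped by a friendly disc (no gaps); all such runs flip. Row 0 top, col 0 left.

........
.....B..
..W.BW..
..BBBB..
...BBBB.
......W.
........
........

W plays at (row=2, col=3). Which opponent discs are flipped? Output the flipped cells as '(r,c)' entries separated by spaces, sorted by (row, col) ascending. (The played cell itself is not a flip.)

Dir NW: first cell '.' (not opp) -> no flip
Dir N: first cell '.' (not opp) -> no flip
Dir NE: first cell '.' (not opp) -> no flip
Dir W: first cell 'W' (not opp) -> no flip
Dir E: opp run (2,4) capped by W -> flip
Dir SW: opp run (3,2), next='.' -> no flip
Dir S: opp run (3,3) (4,3), next='.' -> no flip
Dir SE: opp run (3,4) (4,5) capped by W -> flip

Answer: (2,4) (3,4) (4,5)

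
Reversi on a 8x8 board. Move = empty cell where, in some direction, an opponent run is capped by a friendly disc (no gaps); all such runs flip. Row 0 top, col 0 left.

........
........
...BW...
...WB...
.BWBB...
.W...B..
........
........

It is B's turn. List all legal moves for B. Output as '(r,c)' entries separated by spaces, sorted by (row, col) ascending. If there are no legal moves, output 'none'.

(1,3): no bracket -> illegal
(1,4): flips 1 -> legal
(1,5): no bracket -> illegal
(2,2): flips 1 -> legal
(2,5): flips 1 -> legal
(3,1): no bracket -> illegal
(3,2): flips 1 -> legal
(3,5): no bracket -> illegal
(4,0): no bracket -> illegal
(5,0): no bracket -> illegal
(5,2): no bracket -> illegal
(5,3): no bracket -> illegal
(6,0): no bracket -> illegal
(6,1): flips 1 -> legal
(6,2): no bracket -> illegal

Answer: (1,4) (2,2) (2,5) (3,2) (6,1)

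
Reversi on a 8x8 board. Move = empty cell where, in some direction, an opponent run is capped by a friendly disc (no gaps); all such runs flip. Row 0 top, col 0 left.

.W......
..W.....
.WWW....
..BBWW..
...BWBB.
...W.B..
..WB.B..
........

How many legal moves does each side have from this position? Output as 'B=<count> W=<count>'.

-- B to move --
(0,0): no bracket -> illegal
(0,2): flips 2 -> legal
(0,3): no bracket -> illegal
(1,0): flips 1 -> legal
(1,1): flips 1 -> legal
(1,3): flips 1 -> legal
(1,4): flips 1 -> legal
(2,0): no bracket -> illegal
(2,4): flips 1 -> legal
(2,5): flips 2 -> legal
(2,6): no bracket -> illegal
(3,0): no bracket -> illegal
(3,1): no bracket -> illegal
(3,6): flips 2 -> legal
(4,2): no bracket -> illegal
(5,1): no bracket -> illegal
(5,2): no bracket -> illegal
(5,4): no bracket -> illegal
(6,1): flips 1 -> legal
(6,4): no bracket -> illegal
(7,1): no bracket -> illegal
(7,2): no bracket -> illegal
(7,3): no bracket -> illegal
B mobility = 9
-- W to move --
(2,4): no bracket -> illegal
(3,1): flips 2 -> legal
(3,6): no bracket -> illegal
(3,7): no bracket -> illegal
(4,1): flips 1 -> legal
(4,2): flips 2 -> legal
(4,7): flips 2 -> legal
(5,2): flips 1 -> legal
(5,4): flips 2 -> legal
(5,6): flips 1 -> legal
(5,7): flips 1 -> legal
(6,4): flips 1 -> legal
(6,6): flips 1 -> legal
(7,2): no bracket -> illegal
(7,3): flips 1 -> legal
(7,4): no bracket -> illegal
(7,5): flips 3 -> legal
(7,6): no bracket -> illegal
W mobility = 12

Answer: B=9 W=12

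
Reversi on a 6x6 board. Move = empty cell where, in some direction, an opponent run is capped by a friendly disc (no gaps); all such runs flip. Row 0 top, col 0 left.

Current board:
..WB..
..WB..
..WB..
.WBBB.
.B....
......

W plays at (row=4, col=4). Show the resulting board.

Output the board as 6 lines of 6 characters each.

Answer: ..WB..
..WB..
..WB..
.WBWB.
.B..W.
......

Derivation:
Place W at (4,4); scan 8 dirs for brackets.
Dir NW: opp run (3,3) capped by W -> flip
Dir N: opp run (3,4), next='.' -> no flip
Dir NE: first cell '.' (not opp) -> no flip
Dir W: first cell '.' (not opp) -> no flip
Dir E: first cell '.' (not opp) -> no flip
Dir SW: first cell '.' (not opp) -> no flip
Dir S: first cell '.' (not opp) -> no flip
Dir SE: first cell '.' (not opp) -> no flip
All flips: (3,3)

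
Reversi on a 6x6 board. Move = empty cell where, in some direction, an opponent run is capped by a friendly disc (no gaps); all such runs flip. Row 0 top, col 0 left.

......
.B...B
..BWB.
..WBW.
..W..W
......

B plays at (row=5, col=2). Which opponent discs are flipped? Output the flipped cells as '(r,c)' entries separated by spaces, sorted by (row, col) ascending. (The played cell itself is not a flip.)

Dir NW: first cell '.' (not opp) -> no flip
Dir N: opp run (4,2) (3,2) capped by B -> flip
Dir NE: first cell '.' (not opp) -> no flip
Dir W: first cell '.' (not opp) -> no flip
Dir E: first cell '.' (not opp) -> no flip
Dir SW: edge -> no flip
Dir S: edge -> no flip
Dir SE: edge -> no flip

Answer: (3,2) (4,2)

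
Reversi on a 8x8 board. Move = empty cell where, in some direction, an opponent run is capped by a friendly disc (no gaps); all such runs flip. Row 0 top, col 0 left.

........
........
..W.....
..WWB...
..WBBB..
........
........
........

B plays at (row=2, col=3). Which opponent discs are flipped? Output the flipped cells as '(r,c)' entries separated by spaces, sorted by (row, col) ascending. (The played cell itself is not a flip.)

Answer: (3,3)

Derivation:
Dir NW: first cell '.' (not opp) -> no flip
Dir N: first cell '.' (not opp) -> no flip
Dir NE: first cell '.' (not opp) -> no flip
Dir W: opp run (2,2), next='.' -> no flip
Dir E: first cell '.' (not opp) -> no flip
Dir SW: opp run (3,2), next='.' -> no flip
Dir S: opp run (3,3) capped by B -> flip
Dir SE: first cell 'B' (not opp) -> no flip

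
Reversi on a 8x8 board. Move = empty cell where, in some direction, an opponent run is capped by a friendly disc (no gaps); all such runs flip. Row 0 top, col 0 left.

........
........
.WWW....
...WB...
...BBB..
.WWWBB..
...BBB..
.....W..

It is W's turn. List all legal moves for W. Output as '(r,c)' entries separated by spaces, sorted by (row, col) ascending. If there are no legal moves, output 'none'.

(2,4): no bracket -> illegal
(2,5): flips 2 -> legal
(3,2): no bracket -> illegal
(3,5): flips 5 -> legal
(3,6): no bracket -> illegal
(4,2): no bracket -> illegal
(4,6): no bracket -> illegal
(5,6): flips 4 -> legal
(6,2): no bracket -> illegal
(6,6): flips 2 -> legal
(7,2): no bracket -> illegal
(7,3): flips 1 -> legal
(7,4): flips 1 -> legal
(7,6): no bracket -> illegal

Answer: (2,5) (3,5) (5,6) (6,6) (7,3) (7,4)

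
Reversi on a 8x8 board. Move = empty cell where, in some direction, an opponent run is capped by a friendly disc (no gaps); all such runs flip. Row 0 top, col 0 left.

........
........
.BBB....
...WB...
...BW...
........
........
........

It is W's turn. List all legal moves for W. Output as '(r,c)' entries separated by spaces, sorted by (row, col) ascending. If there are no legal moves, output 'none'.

Answer: (1,1) (1,3) (2,4) (3,5) (4,2) (5,3)

Derivation:
(1,0): no bracket -> illegal
(1,1): flips 1 -> legal
(1,2): no bracket -> illegal
(1,3): flips 1 -> legal
(1,4): no bracket -> illegal
(2,0): no bracket -> illegal
(2,4): flips 1 -> legal
(2,5): no bracket -> illegal
(3,0): no bracket -> illegal
(3,1): no bracket -> illegal
(3,2): no bracket -> illegal
(3,5): flips 1 -> legal
(4,2): flips 1 -> legal
(4,5): no bracket -> illegal
(5,2): no bracket -> illegal
(5,3): flips 1 -> legal
(5,4): no bracket -> illegal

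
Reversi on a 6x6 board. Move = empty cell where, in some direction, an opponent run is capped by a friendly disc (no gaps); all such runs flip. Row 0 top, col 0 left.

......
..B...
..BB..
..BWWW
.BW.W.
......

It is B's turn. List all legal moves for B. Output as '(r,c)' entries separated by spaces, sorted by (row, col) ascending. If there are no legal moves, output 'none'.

(2,4): no bracket -> illegal
(2,5): no bracket -> illegal
(3,1): no bracket -> illegal
(4,3): flips 2 -> legal
(4,5): flips 1 -> legal
(5,1): no bracket -> illegal
(5,2): flips 1 -> legal
(5,3): no bracket -> illegal
(5,4): no bracket -> illegal
(5,5): flips 2 -> legal

Answer: (4,3) (4,5) (5,2) (5,5)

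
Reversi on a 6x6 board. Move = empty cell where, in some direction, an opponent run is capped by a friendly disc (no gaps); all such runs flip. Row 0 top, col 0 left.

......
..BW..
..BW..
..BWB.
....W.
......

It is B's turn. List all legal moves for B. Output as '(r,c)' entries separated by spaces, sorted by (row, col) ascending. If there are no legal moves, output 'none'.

Answer: (0,4) (1,4) (2,4) (5,4) (5,5)

Derivation:
(0,2): no bracket -> illegal
(0,3): no bracket -> illegal
(0,4): flips 1 -> legal
(1,4): flips 2 -> legal
(2,4): flips 1 -> legal
(3,5): no bracket -> illegal
(4,2): no bracket -> illegal
(4,3): no bracket -> illegal
(4,5): no bracket -> illegal
(5,3): no bracket -> illegal
(5,4): flips 1 -> legal
(5,5): flips 2 -> legal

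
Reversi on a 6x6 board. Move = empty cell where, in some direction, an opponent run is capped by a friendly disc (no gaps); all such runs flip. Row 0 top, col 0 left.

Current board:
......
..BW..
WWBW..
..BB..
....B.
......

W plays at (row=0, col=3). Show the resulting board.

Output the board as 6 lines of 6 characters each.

Answer: ...W..
..WW..
WWBW..
..BB..
....B.
......

Derivation:
Place W at (0,3); scan 8 dirs for brackets.
Dir NW: edge -> no flip
Dir N: edge -> no flip
Dir NE: edge -> no flip
Dir W: first cell '.' (not opp) -> no flip
Dir E: first cell '.' (not opp) -> no flip
Dir SW: opp run (1,2) capped by W -> flip
Dir S: first cell 'W' (not opp) -> no flip
Dir SE: first cell '.' (not opp) -> no flip
All flips: (1,2)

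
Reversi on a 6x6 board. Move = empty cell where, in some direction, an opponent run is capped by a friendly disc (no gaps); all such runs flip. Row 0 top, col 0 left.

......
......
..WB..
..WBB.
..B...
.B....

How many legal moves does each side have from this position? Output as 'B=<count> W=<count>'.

-- B to move --
(1,1): flips 1 -> legal
(1,2): flips 2 -> legal
(1,3): no bracket -> illegal
(2,1): flips 1 -> legal
(3,1): flips 1 -> legal
(4,1): flips 1 -> legal
(4,3): no bracket -> illegal
B mobility = 5
-- W to move --
(1,2): no bracket -> illegal
(1,3): no bracket -> illegal
(1,4): flips 1 -> legal
(2,4): flips 1 -> legal
(2,5): no bracket -> illegal
(3,1): no bracket -> illegal
(3,5): flips 2 -> legal
(4,0): no bracket -> illegal
(4,1): no bracket -> illegal
(4,3): no bracket -> illegal
(4,4): flips 1 -> legal
(4,5): no bracket -> illegal
(5,0): no bracket -> illegal
(5,2): flips 1 -> legal
(5,3): no bracket -> illegal
W mobility = 5

Answer: B=5 W=5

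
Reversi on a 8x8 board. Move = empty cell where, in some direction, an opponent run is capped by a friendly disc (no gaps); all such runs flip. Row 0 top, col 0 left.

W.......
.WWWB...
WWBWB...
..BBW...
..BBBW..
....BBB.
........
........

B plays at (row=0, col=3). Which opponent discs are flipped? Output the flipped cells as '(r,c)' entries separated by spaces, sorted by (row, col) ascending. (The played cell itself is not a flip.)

Dir NW: edge -> no flip
Dir N: edge -> no flip
Dir NE: edge -> no flip
Dir W: first cell '.' (not opp) -> no flip
Dir E: first cell '.' (not opp) -> no flip
Dir SW: opp run (1,2) (2,1), next='.' -> no flip
Dir S: opp run (1,3) (2,3) capped by B -> flip
Dir SE: first cell 'B' (not opp) -> no flip

Answer: (1,3) (2,3)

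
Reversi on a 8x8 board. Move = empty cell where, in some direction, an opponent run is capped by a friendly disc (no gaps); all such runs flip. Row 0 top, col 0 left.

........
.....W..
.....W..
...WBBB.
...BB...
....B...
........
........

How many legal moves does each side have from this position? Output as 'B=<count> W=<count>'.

Answer: B=6 W=6

Derivation:
-- B to move --
(0,4): no bracket -> illegal
(0,5): flips 2 -> legal
(0,6): no bracket -> illegal
(1,4): flips 1 -> legal
(1,6): flips 1 -> legal
(2,2): flips 1 -> legal
(2,3): flips 1 -> legal
(2,4): no bracket -> illegal
(2,6): no bracket -> illegal
(3,2): flips 1 -> legal
(4,2): no bracket -> illegal
B mobility = 6
-- W to move --
(2,3): no bracket -> illegal
(2,4): no bracket -> illegal
(2,6): no bracket -> illegal
(2,7): no bracket -> illegal
(3,2): no bracket -> illegal
(3,7): flips 3 -> legal
(4,2): no bracket -> illegal
(4,5): flips 1 -> legal
(4,6): no bracket -> illegal
(4,7): flips 1 -> legal
(5,2): flips 2 -> legal
(5,3): flips 1 -> legal
(5,5): flips 1 -> legal
(6,3): no bracket -> illegal
(6,4): no bracket -> illegal
(6,5): no bracket -> illegal
W mobility = 6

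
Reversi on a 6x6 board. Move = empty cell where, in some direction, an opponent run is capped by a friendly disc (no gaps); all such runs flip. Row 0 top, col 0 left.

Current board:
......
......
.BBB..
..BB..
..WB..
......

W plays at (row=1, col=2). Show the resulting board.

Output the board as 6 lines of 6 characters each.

Place W at (1,2); scan 8 dirs for brackets.
Dir NW: first cell '.' (not opp) -> no flip
Dir N: first cell '.' (not opp) -> no flip
Dir NE: first cell '.' (not opp) -> no flip
Dir W: first cell '.' (not opp) -> no flip
Dir E: first cell '.' (not opp) -> no flip
Dir SW: opp run (2,1), next='.' -> no flip
Dir S: opp run (2,2) (3,2) capped by W -> flip
Dir SE: opp run (2,3), next='.' -> no flip
All flips: (2,2) (3,2)

Answer: ......
..W...
.BWB..
..WB..
..WB..
......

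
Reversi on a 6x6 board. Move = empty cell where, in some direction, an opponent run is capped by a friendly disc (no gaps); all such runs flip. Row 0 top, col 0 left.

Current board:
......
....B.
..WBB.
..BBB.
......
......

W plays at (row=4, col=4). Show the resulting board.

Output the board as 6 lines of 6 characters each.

Answer: ......
....B.
..WBB.
..BWB.
....W.
......

Derivation:
Place W at (4,4); scan 8 dirs for brackets.
Dir NW: opp run (3,3) capped by W -> flip
Dir N: opp run (3,4) (2,4) (1,4), next='.' -> no flip
Dir NE: first cell '.' (not opp) -> no flip
Dir W: first cell '.' (not opp) -> no flip
Dir E: first cell '.' (not opp) -> no flip
Dir SW: first cell '.' (not opp) -> no flip
Dir S: first cell '.' (not opp) -> no flip
Dir SE: first cell '.' (not opp) -> no flip
All flips: (3,3)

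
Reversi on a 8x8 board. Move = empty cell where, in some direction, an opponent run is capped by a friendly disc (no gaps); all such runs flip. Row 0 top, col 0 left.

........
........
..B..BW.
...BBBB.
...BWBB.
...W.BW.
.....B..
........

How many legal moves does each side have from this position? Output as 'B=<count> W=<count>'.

-- B to move --
(1,5): no bracket -> illegal
(1,6): flips 1 -> legal
(1,7): flips 1 -> legal
(2,7): flips 1 -> legal
(3,7): no bracket -> illegal
(4,2): no bracket -> illegal
(4,7): flips 1 -> legal
(5,2): no bracket -> illegal
(5,4): flips 1 -> legal
(5,7): flips 1 -> legal
(6,2): flips 2 -> legal
(6,3): flips 1 -> legal
(6,4): no bracket -> illegal
(6,6): flips 1 -> legal
(6,7): flips 1 -> legal
B mobility = 10
-- W to move --
(1,1): flips 2 -> legal
(1,2): no bracket -> illegal
(1,3): no bracket -> illegal
(1,4): no bracket -> illegal
(1,5): no bracket -> illegal
(1,6): no bracket -> illegal
(2,1): no bracket -> illegal
(2,3): flips 4 -> legal
(2,4): flips 2 -> legal
(2,7): no bracket -> illegal
(3,1): no bracket -> illegal
(3,2): no bracket -> illegal
(3,7): no bracket -> illegal
(4,2): flips 1 -> legal
(4,7): flips 2 -> legal
(5,2): no bracket -> illegal
(5,4): flips 1 -> legal
(5,7): no bracket -> illegal
(6,4): no bracket -> illegal
(6,6): flips 1 -> legal
(7,4): flips 1 -> legal
(7,5): no bracket -> illegal
(7,6): no bracket -> illegal
W mobility = 8

Answer: B=10 W=8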